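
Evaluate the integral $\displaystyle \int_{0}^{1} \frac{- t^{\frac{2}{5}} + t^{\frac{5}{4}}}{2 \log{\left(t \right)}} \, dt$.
$\log{\left(\frac{3 \sqrt{35}}{14} \right)}$

Consider the one-parameter family: let $I(a) = \int_{0}^{1} \frac{- t^{\frac{2}{5}} + t^{a}}{2 \log{\left(t \right)}} \, dt$.

Since $\dfrac{\partial}{\partial a}\,t^{a} = t^{a} \ln t$, the $\ln t$ in the denominator cancels and
$$\frac{dI}{da} = \int_{0}^{1} \frac{1}{2} t^{a} \, dt = \frac{1}{2} \left[\frac{t^{a+1}}{a+1}\right]_0^1 = \frac{1}{2 \left(a + 1\right)}.$$

Integrating with respect to $a$ gives $I(a) = \log{\left(\frac{\sqrt{35} \sqrt{a + 1}}{7} \right)} + C$.

At $a = \frac{2}{5}$ the integrand is identically $0$, so $I(\frac{2}{5}) = 0$. The closed form gives $0$, hence $C = 0$.

Setting $a = \frac{5}{4}$:
$$I = \log{\left(\frac{3 \sqrt{35}}{14} \right)}.$$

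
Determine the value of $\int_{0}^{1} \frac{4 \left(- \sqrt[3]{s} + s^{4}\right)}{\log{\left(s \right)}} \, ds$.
$\log{\left(\frac{50625}{256} \right)}$

Replace the exponent $\frac{1}{3}$ by a parameter $a$: let $I(a) = \int_{0}^{1} \frac{4 \left(s^{4} - s^{a}\right)}{\log{\left(s \right)}} \, ds$.

Since $\dfrac{\partial}{\partial a}\,s^{a} = s^{a} \ln s$, the $\ln s$ in the denominator cancels and
$$\frac{dI}{da} = \int_{0}^{1} -4 s^{a} \, ds = -4 \left[\frac{s^{a+1}}{a+1}\right]_0^1 = - \frac{4}{a + 1}.$$

Integrating with respect to $a$ gives $I(a) = \log{\left(\frac{625}{\left(a + 1\right)^{4}} \right)} + C$.

At $a = 4$ the integrand is identically $0$, so $I(4) = 0$. The closed form gives $0$, hence $C = 0$.

Setting $a = \frac{1}{3}$:
$$I = \log{\left(\frac{50625}{256} \right)}.$$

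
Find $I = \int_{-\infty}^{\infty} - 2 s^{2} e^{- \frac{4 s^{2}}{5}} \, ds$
$- \frac{5 \sqrt{5} \sqrt{\pi}}{8}$

Begin with the known integral
$$J(a) = \int_{-\infty}^{\infty} - 2 e^{- a s^{2}} \, ds = - \frac{2 \sqrt{\pi}}{\sqrt{a}}.$$

Differentiating under the integral sign brings down a factor of $(-s^2)$:
$$\frac{dJ}{da} = \int_{-\infty}^{\infty} 2 s^{2} e^{- a s^{2}} \, ds = \frac{\sqrt{\pi}}{a^{\frac{3}{2}}}.$$

The integral on the left is $-I$, so $I = - \frac{\sqrt{\pi}}{a^{\frac{3}{2}}}$.

Setting $a = \frac{4}{5}$:
$$I = - \frac{5 \sqrt{5} \sqrt{\pi}}{8}.$$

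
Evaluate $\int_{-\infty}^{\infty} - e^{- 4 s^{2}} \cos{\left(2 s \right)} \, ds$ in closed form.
$- \frac{\sqrt{\pi}}{2 e^{\frac{1}{4}}}$

Let $b$ denote the cosine frequency and define $I(b) = \int_{-\infty}^{\infty} - e^{- 4 s^{2}} \cos{\left(b s \right)} \, ds$.

Differentiating under the integral sign,
$$I'(b) = \int_{-\infty}^{\infty} s e^{- 4 s^{2}} \sin{\left(b s \right)} \, ds.$$

Integrate $\int_{-\infty}^{\infty} s \sin(b s)\, e^{- 4 s^{2}}\, ds$ by parts with $u = \sin(b s)$ and $dv = s\, e^{- 4 s^{2}}\, ds$, giving $v = - \frac{e^{- 4 s^{2}}}{8}$. The boundary term vanishes and
$$\int_{-\infty}^{\infty} s \sin(b s)\, e^{- 4 s^{2}}\, ds = \frac{b}{8} \int_{-\infty}^{\infty} \cos(b s)\, e^{- 4 s^{2}}\, ds,$$
so $I'(b) = - \frac{b}{8}\, I(b)$.

This is a separable first-order ODE; solving with the initial condition $I(0) = \int_{-\infty}^{\infty} - e^{- 4 s^{2}}\,ds = - \frac{\sqrt{\pi}}{2}$ gives
$$I(b) = - \frac{\sqrt{\pi} e^{- \frac{b^{2}}{16}}}{2}.$$

Setting $b = 2$:
$$I = - \frac{\sqrt{\pi}}{2 e^{\frac{1}{4}}}.$$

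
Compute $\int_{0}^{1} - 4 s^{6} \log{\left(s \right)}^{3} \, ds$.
$\frac{24}{2401}$

Consider the simpler parametrised integral
$$J(a) = \int_{0}^{1} - 4 s^{a} \, ds = - \frac{4}{a + 1}.$$

Differentiating under the integral sign brings down a factor of $\ln s$:
$$\frac{dJ}{da} = \int_{0}^{1} - 4 s^{a} \log{\left(s \right)} \, ds = \frac{4}{\left(a + 1\right)^{2}}.$$

Repeating $3$ times in total — each differentiation brings down another $\ln s$ — gives
$$\frac{d^{3}J}{da^{3}} = \int_{0}^{1} - 4 s^{a} \log{\left(s \right)}^{3} \, ds = \frac{24}{\left(a + 1\right)^{4}},$$
and the integrand here is exactly the target integrand, so $I = \frac{24}{\left(a + 1\right)^{4}}$.

Setting $a = 6$:
$$I = \frac{24}{2401}.$$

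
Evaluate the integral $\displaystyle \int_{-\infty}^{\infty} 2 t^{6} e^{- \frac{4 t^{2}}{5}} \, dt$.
$\frac{1875 \sqrt{5} \sqrt{\pi}}{512}$

Consider the simpler parametrised integral
$$J(a) = \int_{-\infty}^{\infty} 2 e^{- a t^{2}} \, dt = \frac{2 \sqrt{\pi}}{\sqrt{a}}.$$

Differentiating under the integral sign brings down a factor of $(-t^2)$:
$$\frac{dJ}{da} = \int_{-\infty}^{\infty} - 2 t^{2} e^{- a t^{2}} \, dt = - \frac{\sqrt{\pi}}{a^{\frac{3}{2}}}.$$

Repeating $3$ times in total — each differentiation brings down another $(-t^2)$ — gives
$$\frac{d^{3}J}{da^{3}} = \int_{-\infty}^{\infty} - 2 t^{6} e^{- a t^{2}} \, dt = - \frac{15 \sqrt{\pi}}{4 a^{\frac{7}{2}}},$$
and the integrand here is $(-1)^{3}$ times the target integrand, so $I = (-1)^{3}\,\frac{d^{3}J}{da^{3}} = \frac{15 \sqrt{\pi}}{4 a^{\frac{7}{2}}}$.

Setting $a = \frac{4}{5}$:
$$I = \frac{1875 \sqrt{5} \sqrt{\pi}}{512}.$$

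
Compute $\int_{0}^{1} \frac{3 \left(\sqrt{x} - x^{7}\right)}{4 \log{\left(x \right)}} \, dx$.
$\log{\left(\frac{3^{\frac{3}{4}}}{8} \right)}$

Replace the exponent $\frac{1}{2}$ by a parameter $a$: let $I(a) = \int_{0}^{1} \frac{3 \left(- x^{7} + x^{a}\right)}{4 \log{\left(x \right)}} \, dx$.

Since $\dfrac{\partial}{\partial a}\,x^{a} = x^{a} \ln x$, the $\ln x$ in the denominator cancels and
$$\frac{dI}{da} = \int_{0}^{1} \frac{3}{4} x^{a} \, dx = \frac{3}{4} \left[\frac{x^{a+1}}{a+1}\right]_0^1 = \frac{3}{4 \left(a + 1\right)}.$$

Integrating with respect to $a$ gives $I(a) = \frac{3 \log{\left(a + 1 \right)}}{4} - \frac{9 \log{\left(2 \right)}}{4} + C$.

At $a = 7$ the integrand is identically $0$, so $I(7) = 0$. The closed form gives $0$, hence $C = 0$.

Setting $a = \frac{1}{2}$:
$$I = \log{\left(\frac{3^{\frac{3}{4}}}{8} \right)}.$$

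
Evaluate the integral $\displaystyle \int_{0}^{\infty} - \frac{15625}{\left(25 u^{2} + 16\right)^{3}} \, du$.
$- \frac{9375 \pi}{16384}$

Start from the standard arctangent integral
$$J(a) = \int_{0}^{\infty} - \frac{1}{a^{2} + u^{2}} \, du = - \frac{\pi}{2 a}.$$

Differentiating under the integral sign with respect to $a$,
$$\frac{dJ}{da} = \int_{0}^{\infty} \frac{2 a}{\left(a^{2} + u^{2}\right)^{2}} \, du = \frac{\pi}{2 a^{2}},$$
so $\int_{0}^{\infty} - \frac{1}{\left(a^{2} + u^{2}\right)^{2}} \, du = - \frac{\pi}{4 a^{3}}$.

Repeating — each differentiation of $1/(u^2+a^2)^j$ produces $-2ja/(u^2+a^2)^{j+1}$ — and dividing through by $-2ja$ at each step yields, after $2$ differentiations in total,
$$\int_{0}^{\infty} - \frac{1}{\left(a^{2} + u^{2}\right)^{3}} \, du = - \frac{3 \pi}{16 a^{5}}.$$

Setting $a = \frac{4}{5}$:
$$I = - \frac{9375 \pi}{16384}.$$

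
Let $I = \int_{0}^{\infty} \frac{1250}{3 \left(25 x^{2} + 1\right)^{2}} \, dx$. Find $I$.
$\frac{125 \pi}{6}$

Recall the elementary integral
$$J(a) = \int_{0}^{\infty} \frac{2}{3 \left(a^{2} + x^{2}\right)} \, dx = \frac{\pi}{3 a}.$$

Differentiating under the integral sign with respect to $a$,
$$\frac{dJ}{da} = \int_{0}^{\infty} - \frac{4 a}{3 \left(a^{2} + x^{2}\right)^{2}} \, dx = - \frac{\pi}{3 a^{2}},$$
so $\int_{0}^{\infty} \frac{2}{3 \left(a^{2} + x^{2}\right)^{2}} \, dx = \frac{\pi}{6 a^{3}}$.

Setting $a = \frac{1}{5}$:
$$I = \frac{125 \pi}{6}.$$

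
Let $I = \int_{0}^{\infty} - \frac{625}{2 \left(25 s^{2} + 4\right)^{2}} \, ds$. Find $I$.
$- \frac{125 \pi}{64}$

Recall the elementary integral
$$J(a) = \int_{0}^{\infty} - \frac{1}{2 \left(a^{2} + s^{2}\right)} \, ds = - \frac{\pi}{4 a}.$$

Differentiating under the integral sign with respect to $a$,
$$\frac{dJ}{da} = \int_{0}^{\infty} \frac{a}{\left(a^{2} + s^{2}\right)^{2}} \, ds = \frac{\pi}{4 a^{2}},$$
so $\int_{0}^{\infty} - \frac{1}{2 \left(a^{2} + s^{2}\right)^{2}} \, ds = - \frac{\pi}{8 a^{3}}$.

Setting $a = \frac{2}{5}$:
$$I = - \frac{125 \pi}{64}.$$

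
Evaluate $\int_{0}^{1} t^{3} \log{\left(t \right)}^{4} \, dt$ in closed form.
$\frac{3}{128}$

Begin with the known integral
$$J(a) = \int_{0}^{1} t^{a} \, dt = \frac{1}{a + 1}.$$

Differentiating under the integral sign brings down a factor of $\ln t$:
$$\frac{dJ}{da} = \int_{0}^{1} t^{a} \log{\left(t \right)} \, dt = - \frac{1}{\left(a + 1\right)^{2}}.$$

Repeating $4$ times in total — each differentiation brings down another $\ln t$ — gives
$$\frac{d^{4}J}{da^{4}} = \int_{0}^{1} t^{a} \log{\left(t \right)}^{4} \, dt = \frac{24}{\left(a + 1\right)^{5}},$$
and the integrand here is exactly the target integrand, so $I = \frac{24}{\left(a + 1\right)^{5}}$.

Setting $a = 3$:
$$I = \frac{3}{128}.$$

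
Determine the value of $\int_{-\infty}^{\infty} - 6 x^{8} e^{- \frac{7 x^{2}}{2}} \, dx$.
$- \frac{90 \sqrt{14} \sqrt{\pi}}{2401}$

Consider the simpler parametrised integral
$$J(a) = \int_{-\infty}^{\infty} - 6 e^{- a x^{2}} \, dx = - \frac{6 \sqrt{\pi}}{\sqrt{a}}.$$

Differentiating under the integral sign brings down a factor of $(-x^2)$:
$$\frac{dJ}{da} = \int_{-\infty}^{\infty} 6 x^{2} e^{- a x^{2}} \, dx = \frac{3 \sqrt{\pi}}{a^{\frac{3}{2}}}.$$

Repeating $4$ times in total — each differentiation brings down another $(-x^2)$ — gives
$$\frac{d^{4}J}{da^{4}} = \int_{-\infty}^{\infty} - 6 x^{8} e^{- a x^{2}} \, dx = - \frac{315 \sqrt{\pi}}{8 a^{\frac{9}{2}}},$$
and the integrand here is exactly the target integrand, so $I = - \frac{315 \sqrt{\pi}}{8 a^{\frac{9}{2}}}$.

Setting $a = \frac{7}{2}$:
$$I = - \frac{90 \sqrt{14} \sqrt{\pi}}{2401}.$$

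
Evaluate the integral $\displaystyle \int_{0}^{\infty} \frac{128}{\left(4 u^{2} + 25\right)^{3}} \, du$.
$\frac{12 \pi}{3125}$

Start from the standard arctangent integral
$$J(a) = \int_{0}^{\infty} \frac{2}{a^{2} + u^{2}} \, du = \frac{\pi}{a}.$$

Differentiating under the integral sign with respect to $a$,
$$\frac{dJ}{da} = \int_{0}^{\infty} - \frac{4 a}{\left(a^{2} + u^{2}\right)^{2}} \, du = - \frac{\pi}{a^{2}},$$
so $\int_{0}^{\infty} \frac{2}{\left(a^{2} + u^{2}\right)^{2}} \, du = \frac{\pi}{2 a^{3}}$.

Repeating — each differentiation of $1/(u^2+a^2)^j$ produces $-2ja/(u^2+a^2)^{j+1}$ — and dividing through by $-2ja$ at each step yields, after $2$ differentiations in total,
$$\int_{0}^{\infty} \frac{2}{\left(a^{2} + u^{2}\right)^{3}} \, du = \frac{3 \pi}{8 a^{5}}.$$

Setting $a = \frac{5}{2}$:
$$I = \frac{12 \pi}{3125}.$$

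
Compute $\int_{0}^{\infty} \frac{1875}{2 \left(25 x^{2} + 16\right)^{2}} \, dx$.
$\frac{375 \pi}{512}$

Start from the standard arctangent integral
$$J(a) = \int_{0}^{\infty} \frac{3}{2 \left(a^{2} + x^{2}\right)} \, dx = \frac{3 \pi}{4 a}.$$

Differentiating under the integral sign with respect to $a$,
$$\frac{dJ}{da} = \int_{0}^{\infty} - \frac{3 a}{\left(a^{2} + x^{2}\right)^{2}} \, dx = - \frac{3 \pi}{4 a^{2}},$$
so $\int_{0}^{\infty} \frac{3}{2 \left(a^{2} + x^{2}\right)^{2}} \, dx = \frac{3 \pi}{8 a^{3}}$.

Setting $a = \frac{4}{5}$:
$$I = \frac{375 \pi}{512}.$$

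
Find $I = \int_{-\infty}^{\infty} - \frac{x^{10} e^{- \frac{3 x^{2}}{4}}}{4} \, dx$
$- \frac{560 \sqrt{3} \sqrt{\pi}}{27}$

Consider the simpler parametrised integral
$$J(a) = \int_{-\infty}^{\infty} - \frac{e^{- a x^{2}}}{4} \, dx = - \frac{\sqrt{\pi}}{4 \sqrt{a}}.$$

Differentiating under the integral sign brings down a factor of $(-x^2)$:
$$\frac{dJ}{da} = \int_{-\infty}^{\infty} \frac{x^{2} e^{- a x^{2}}}{4} \, dx = \frac{\sqrt{\pi}}{8 a^{\frac{3}{2}}}.$$

Repeating $5$ times in total — each differentiation brings down another $(-x^2)$ — gives
$$\frac{d^{5}J}{da^{5}} = \int_{-\infty}^{\infty} \frac{x^{10} e^{- a x^{2}}}{4} \, dx = \frac{945 \sqrt{\pi}}{128 a^{\frac{11}{2}}},$$
and the integrand here is $(-1)^{5}$ times the target integrand, so $I = (-1)^{5}\,\frac{d^{5}J}{da^{5}} = - \frac{945 \sqrt{\pi}}{128 a^{\frac{11}{2}}}$.

Setting $a = \frac{3}{4}$:
$$I = - \frac{560 \sqrt{3} \sqrt{\pi}}{27}.$$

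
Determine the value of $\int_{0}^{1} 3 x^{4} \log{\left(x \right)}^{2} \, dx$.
$\frac{6}{125}$

Begin with the known integral
$$J(a) = \int_{0}^{1} 3 x^{a} \, dx = \frac{3}{a + 1}.$$

Differentiating under the integral sign brings down a factor of $\ln x$:
$$\frac{dJ}{da} = \int_{0}^{1} 3 x^{a} \log{\left(x \right)} \, dx = - \frac{3}{\left(a + 1\right)^{2}}.$$

Repeating twice in total — each differentiation brings down another $\ln x$ — gives
$$\frac{d^{2}J}{da^{2}} = \int_{0}^{1} 3 x^{a} \log{\left(x \right)}^{2} \, dx = \frac{6}{\left(a + 1\right)^{3}},$$
and the integrand here is exactly the target integrand, so $I = \frac{6}{\left(a + 1\right)^{3}}$.

Setting $a = 4$:
$$I = \frac{6}{125}.$$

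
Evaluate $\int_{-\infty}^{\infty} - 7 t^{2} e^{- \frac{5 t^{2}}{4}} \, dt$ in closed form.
$- \frac{28 \sqrt{5} \sqrt{\pi}}{25}$

Begin with the known integral
$$J(a) = \int_{-\infty}^{\infty} - 7 e^{- a t^{2}} \, dt = - \frac{7 \sqrt{\pi}}{\sqrt{a}}.$$

Differentiating under the integral sign brings down a factor of $(-t^2)$:
$$\frac{dJ}{da} = \int_{-\infty}^{\infty} 7 t^{2} e^{- a t^{2}} \, dt = \frac{7 \sqrt{\pi}}{2 a^{\frac{3}{2}}}.$$

The integral on the left is $-I$, so $I = - \frac{7 \sqrt{\pi}}{2 a^{\frac{3}{2}}}$.

Setting $a = \frac{5}{4}$:
$$I = - \frac{28 \sqrt{5} \sqrt{\pi}}{25}.$$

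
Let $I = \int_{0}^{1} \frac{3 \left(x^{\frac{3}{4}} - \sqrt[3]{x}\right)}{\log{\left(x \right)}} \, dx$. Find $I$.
$\log{\left(\frac{9261}{4096} \right)}$

Consider the one-parameter family: let $I(a) = \int_{0}^{1} \frac{3 \left(- \sqrt[3]{x} + x^{a}\right)}{\log{\left(x \right)}} \, dx$.

Since $\dfrac{\partial}{\partial a}\,x^{a} = x^{a} \ln x$, the $\ln x$ in the denominator cancels and
$$\frac{dI}{da} = \int_{0}^{1} 3 x^{a} \, dx = 3 \left[\frac{x^{a+1}}{a+1}\right]_0^1 = \frac{3}{a + 1}.$$

Integrating with respect to $a$ gives $I(a) = \log{\left(\frac{27 \left(a + 1\right)^{3}}{64} \right)} + C$.

At $a = \frac{1}{3}$ the integrand is identically $0$, so $I(\frac{1}{3}) = 0$. The closed form gives $0$, hence $C = 0$.

Setting $a = \frac{3}{4}$:
$$I = \log{\left(\frac{9261}{4096} \right)}.$$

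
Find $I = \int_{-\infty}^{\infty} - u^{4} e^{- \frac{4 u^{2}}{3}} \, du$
$- \frac{27 \sqrt{3} \sqrt{\pi}}{128}$

Start from the elementary integral
$$J(a) = \int_{-\infty}^{\infty} - e^{- a u^{2}} \, du = - \frac{\sqrt{\pi}}{\sqrt{a}}.$$

Differentiating under the integral sign brings down a factor of $(-u^2)$:
$$\frac{dJ}{da} = \int_{-\infty}^{\infty} u^{2} e^{- a u^{2}} \, du = \frac{\sqrt{\pi}}{2 a^{\frac{3}{2}}}.$$

Repeating twice in total — each differentiation brings down another $(-u^2)$ — gives
$$\frac{d^{2}J}{da^{2}} = \int_{-\infty}^{\infty} - u^{4} e^{- a u^{2}} \, du = - \frac{3 \sqrt{\pi}}{4 a^{\frac{5}{2}}},$$
and the integrand here is exactly the target integrand, so $I = - \frac{3 \sqrt{\pi}}{4 a^{\frac{5}{2}}}$.

Setting $a = \frac{4}{3}$:
$$I = - \frac{27 \sqrt{3} \sqrt{\pi}}{128}.$$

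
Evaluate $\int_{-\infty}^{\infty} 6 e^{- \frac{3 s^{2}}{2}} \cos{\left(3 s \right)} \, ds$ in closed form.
$\frac{2 \sqrt{6} \sqrt{\pi}}{e^{\frac{3}{2}}}$

Define $I(b) = \int_{-\infty}^{\infty} 6 e^{- \frac{3 s^{2}}{2}} \cos{\left(b s \right)} \, ds$.

Differentiating under the integral sign,
$$I'(b) = \int_{-\infty}^{\infty} - 6 s e^{- \frac{3 s^{2}}{2}} \sin{\left(b s \right)} \, ds.$$

Integrate $\int_{-\infty}^{\infty} s \sin(b s)\, e^{- \frac{3 s^{2}}{2}}\, ds$ by parts with $u = \sin(b s)$ and $dv = s\, e^{- \frac{3 s^{2}}{2}}\, ds$, giving $v = - \frac{e^{- \frac{3 s^{2}}{2}}}{3}$. The boundary term vanishes and
$$\int_{-\infty}^{\infty} s \sin(b s)\, e^{- \frac{3 s^{2}}{2}}\, ds = \frac{b}{3} \int_{-\infty}^{\infty} \cos(b s)\, e^{- \frac{3 s^{2}}{2}}\, ds,$$
so $I'(b) = - \frac{b}{3}\, I(b)$.

This is a separable first-order ODE; solving with the initial condition $I(0) = \int_{-\infty}^{\infty} 6 e^{- \frac{3 s^{2}}{2}}\,ds = 2 \sqrt{6} \sqrt{\pi}$ gives
$$I(b) = 2 \sqrt{6} \sqrt{\pi} e^{- \frac{b^{2}}{6}}.$$

Setting $b = 3$:
$$I = \frac{2 \sqrt{6} \sqrt{\pi}}{e^{\frac{3}{2}}}.$$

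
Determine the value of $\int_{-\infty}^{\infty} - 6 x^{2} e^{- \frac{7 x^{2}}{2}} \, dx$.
$- \frac{6 \sqrt{14} \sqrt{\pi}}{49}$

Consider the simpler parametrised integral
$$J(a) = \int_{-\infty}^{\infty} - 6 e^{- a x^{2}} \, dx = - \frac{6 \sqrt{\pi}}{\sqrt{a}}.$$

Differentiating under the integral sign brings down a factor of $(-x^2)$:
$$\frac{dJ}{da} = \int_{-\infty}^{\infty} 6 x^{2} e^{- a x^{2}} \, dx = \frac{3 \sqrt{\pi}}{a^{\frac{3}{2}}}.$$

The integral on the left is $-I$, so $I = - \frac{3 \sqrt{\pi}}{a^{\frac{3}{2}}}$.

Setting $a = \frac{7}{2}$:
$$I = - \frac{6 \sqrt{14} \sqrt{\pi}}{49}.$$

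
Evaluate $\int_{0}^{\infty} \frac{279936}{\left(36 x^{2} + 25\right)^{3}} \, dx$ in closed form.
$\frac{8748 \pi}{3125}$

Begin with the known result
$$J(a) = \int_{0}^{\infty} \frac{6}{a^{2} + x^{2}} \, dx = \frac{3 \pi}{a}.$$

Differentiating under the integral sign with respect to $a$,
$$\frac{dJ}{da} = \int_{0}^{\infty} - \frac{12 a}{\left(a^{2} + x^{2}\right)^{2}} \, dx = - \frac{3 \pi}{a^{2}},$$
so $\int_{0}^{\infty} \frac{6}{\left(a^{2} + x^{2}\right)^{2}} \, dx = \frac{3 \pi}{2 a^{3}}$.

Repeating — each differentiation of $1/(x^2+a^2)^j$ produces $-2ja/(x^2+a^2)^{j+1}$ — and dividing through by $-2ja$ at each step yields, after $2$ differentiations in total,
$$\int_{0}^{\infty} \frac{6}{\left(a^{2} + x^{2}\right)^{3}} \, dx = \frac{9 \pi}{8 a^{5}}.$$

Setting $a = \frac{5}{6}$:
$$I = \frac{8748 \pi}{3125}.$$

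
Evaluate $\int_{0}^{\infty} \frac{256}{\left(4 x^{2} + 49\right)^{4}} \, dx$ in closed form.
$\frac{20 \pi}{823543}$

Recall the elementary integral
$$J(a) = \int_{0}^{\infty} \frac{1}{a^{2} + x^{2}} \, dx = \frac{\pi}{2 a}.$$

Differentiating under the integral sign with respect to $a$,
$$\frac{dJ}{da} = \int_{0}^{\infty} - \frac{2 a}{\left(a^{2} + x^{2}\right)^{2}} \, dx = - \frac{\pi}{2 a^{2}},$$
so $\int_{0}^{\infty} \frac{1}{\left(a^{2} + x^{2}\right)^{2}} \, dx = \frac{\pi}{4 a^{3}}$.

Repeating — each differentiation of $1/(x^2+a^2)^j$ produces $-2ja/(x^2+a^2)^{j+1}$ — and dividing through by $-2ja$ at each step yields, after $3$ differentiations in total,
$$\int_{0}^{\infty} \frac{1}{\left(a^{2} + x^{2}\right)^{4}} \, dx = \frac{5 \pi}{32 a^{7}}.$$

Setting $a = \frac{7}{2}$:
$$I = \frac{20 \pi}{823543}.$$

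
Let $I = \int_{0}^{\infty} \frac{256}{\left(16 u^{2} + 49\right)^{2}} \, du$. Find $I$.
$\frac{16 \pi}{343}$

Start from the standard arctangent integral
$$J(a) = \int_{0}^{\infty} \frac{1}{a^{2} + u^{2}} \, du = \frac{\pi}{2 a}.$$

Differentiating under the integral sign with respect to $a$,
$$\frac{dJ}{da} = \int_{0}^{\infty} - \frac{2 a}{\left(a^{2} + u^{2}\right)^{2}} \, du = - \frac{\pi}{2 a^{2}},$$
so $\int_{0}^{\infty} \frac{1}{\left(a^{2} + u^{2}\right)^{2}} \, du = \frac{\pi}{4 a^{3}}$.

Setting $a = \frac{7}{4}$:
$$I = \frac{16 \pi}{343}.$$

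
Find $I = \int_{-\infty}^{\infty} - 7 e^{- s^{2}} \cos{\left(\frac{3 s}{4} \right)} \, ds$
$- \frac{7 \sqrt{\pi}}{e^{\frac{9}{64}}}$

Let $b$ denote the cosine frequency and define $I(b) = \int_{-\infty}^{\infty} - 7 e^{- s^{2}} \cos{\left(b s \right)} \, ds$.

Differentiating under the integral sign,
$$I'(b) = \int_{-\infty}^{\infty} 7 s e^{- s^{2}} \sin{\left(b s \right)} \, ds.$$

Integrate $\int_{-\infty}^{\infty} s \sin(b s)\, e^{- s^{2}}\, ds$ by parts with $u = \sin(b s)$ and $dv = s\, e^{- s^{2}}\, ds$, giving $v = - \frac{e^{- s^{2}}}{2}$. The boundary term vanishes and
$$\int_{-\infty}^{\infty} s \sin(b s)\, e^{- s^{2}}\, ds = \frac{b}{2} \int_{-\infty}^{\infty} \cos(b s)\, e^{- s^{2}}\, ds,$$
so $I'(b) = - \frac{b}{2}\, I(b)$.

This is a separable first-order ODE; solving with the initial condition $I(0) = \int_{-\infty}^{\infty} - 7 e^{- s^{2}}\,ds = - 7 \sqrt{\pi}$ gives
$$I(b) = - 7 \sqrt{\pi} e^{- \frac{b^{2}}{4}}.$$

Setting $b = \frac{3}{4}$:
$$I = - \frac{7 \sqrt{\pi}}{e^{\frac{9}{64}}}.$$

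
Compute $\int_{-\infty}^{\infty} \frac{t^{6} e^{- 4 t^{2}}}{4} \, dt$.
$\frac{15 \sqrt{\pi}}{4096}$

Consider the simpler parametrised integral
$$J(a) = \int_{-\infty}^{\infty} \frac{e^{- a t^{2}}}{4} \, dt = \frac{\sqrt{\pi}}{4 \sqrt{a}}.$$

Differentiating under the integral sign brings down a factor of $(-t^2)$:
$$\frac{dJ}{da} = \int_{-\infty}^{\infty} - \frac{t^{2} e^{- a t^{2}}}{4} \, dt = - \frac{\sqrt{\pi}}{8 a^{\frac{3}{2}}}.$$

Repeating $3$ times in total — each differentiation brings down another $(-t^2)$ — gives
$$\frac{d^{3}J}{da^{3}} = \int_{-\infty}^{\infty} - \frac{t^{6} e^{- a t^{2}}}{4} \, dt = - \frac{15 \sqrt{\pi}}{32 a^{\frac{7}{2}}},$$
and the integrand here is $(-1)^{3}$ times the target integrand, so $I = (-1)^{3}\,\frac{d^{3}J}{da^{3}} = \frac{15 \sqrt{\pi}}{32 a^{\frac{7}{2}}}$.

Setting $a = 4$:
$$I = \frac{15 \sqrt{\pi}}{4096}.$$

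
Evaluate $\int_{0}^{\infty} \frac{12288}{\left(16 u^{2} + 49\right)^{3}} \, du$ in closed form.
$\frac{576 \pi}{16807}$

Recall the elementary integral
$$J(a) = \int_{0}^{\infty} \frac{3}{a^{2} + u^{2}} \, du = \frac{3 \pi}{2 a}.$$

Differentiating under the integral sign with respect to $a$,
$$\frac{dJ}{da} = \int_{0}^{\infty} - \frac{6 a}{\left(a^{2} + u^{2}\right)^{2}} \, du = - \frac{3 \pi}{2 a^{2}},$$
so $\int_{0}^{\infty} \frac{3}{\left(a^{2} + u^{2}\right)^{2}} \, du = \frac{3 \pi}{4 a^{3}}$.

Repeating — each differentiation of $1/(u^2+a^2)^j$ produces $-2ja/(u^2+a^2)^{j+1}$ — and dividing through by $-2ja$ at each step yields, after $2$ differentiations in total,
$$\int_{0}^{\infty} \frac{3}{\left(a^{2} + u^{2}\right)^{3}} \, du = \frac{9 \pi}{16 a^{5}}.$$

Setting $a = \frac{7}{4}$:
$$I = \frac{576 \pi}{16807}.$$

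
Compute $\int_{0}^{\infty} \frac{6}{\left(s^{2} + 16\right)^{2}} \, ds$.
$\frac{3 \pi}{128}$

Start from the standard arctangent integral
$$J(a) = \int_{0}^{\infty} \frac{6}{a^{2} + s^{2}} \, ds = \frac{3 \pi}{a}.$$

Differentiating under the integral sign with respect to $a$,
$$\frac{dJ}{da} = \int_{0}^{\infty} - \frac{12 a}{\left(a^{2} + s^{2}\right)^{2}} \, ds = - \frac{3 \pi}{a^{2}},$$
so $\int_{0}^{\infty} \frac{6}{\left(a^{2} + s^{2}\right)^{2}} \, ds = \frac{3 \pi}{2 a^{3}}$.

Setting $a = 4$:
$$I = \frac{3 \pi}{128}.$$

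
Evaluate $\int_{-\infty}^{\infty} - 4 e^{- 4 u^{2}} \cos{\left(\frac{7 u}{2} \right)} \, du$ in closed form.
$- \frac{2 \sqrt{\pi}}{e^{\frac{49}{64}}}$

Treat the cosine frequency as a parameter and define $I(b) = \int_{-\infty}^{\infty} - 4 e^{- 4 u^{2}} \cos{\left(b u \right)} \, du$.

Differentiating under the integral sign,
$$I'(b) = \int_{-\infty}^{\infty} 4 u e^{- 4 u^{2}} \sin{\left(b u \right)} \, du.$$

Integrate $\int_{-\infty}^{\infty} u \sin(b u)\, e^{- 4 u^{2}}\, du$ by parts with $w = \sin(b u)$ and $dv = u\, e^{- 4 u^{2}}\, du$, giving $v = - \frac{e^{- 4 u^{2}}}{8}$. The boundary term vanishes and
$$\int_{-\infty}^{\infty} u \sin(b u)\, e^{- 4 u^{2}}\, du = \frac{b}{8} \int_{-\infty}^{\infty} \cos(b u)\, e^{- 4 u^{2}}\, du,$$
so $I'(b) = - \frac{b}{8}\, I(b)$.

This is a separable first-order ODE; solving with the initial condition $I(0) = \int_{-\infty}^{\infty} - 4 e^{- 4 u^{2}}\,du = - 2 \sqrt{\pi}$ gives
$$I(b) = - 2 \sqrt{\pi} e^{- \frac{b^{2}}{16}}.$$

Setting $b = \frac{7}{2}$:
$$I = - \frac{2 \sqrt{\pi}}{e^{\frac{49}{64}}}.$$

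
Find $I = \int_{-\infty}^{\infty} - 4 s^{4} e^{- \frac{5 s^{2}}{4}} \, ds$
$- \frac{96 \sqrt{5} \sqrt{\pi}}{125}$

Consider the simpler parametrised integral
$$J(a) = \int_{-\infty}^{\infty} - 4 e^{- a s^{2}} \, ds = - \frac{4 \sqrt{\pi}}{\sqrt{a}}.$$

Differentiating under the integral sign brings down a factor of $(-s^2)$:
$$\frac{dJ}{da} = \int_{-\infty}^{\infty} 4 s^{2} e^{- a s^{2}} \, ds = \frac{2 \sqrt{\pi}}{a^{\frac{3}{2}}}.$$

Repeating twice in total — each differentiation brings down another $(-s^2)$ — gives
$$\frac{d^{2}J}{da^{2}} = \int_{-\infty}^{\infty} - 4 s^{4} e^{- a s^{2}} \, ds = - \frac{3 \sqrt{\pi}}{a^{\frac{5}{2}}},$$
and the integrand here is exactly the target integrand, so $I = - \frac{3 \sqrt{\pi}}{a^{\frac{5}{2}}}$.

Setting $a = \frac{5}{4}$:
$$I = - \frac{96 \sqrt{5} \sqrt{\pi}}{125}.$$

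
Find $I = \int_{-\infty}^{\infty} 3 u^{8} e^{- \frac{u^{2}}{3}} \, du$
$\frac{25515 \sqrt{3} \sqrt{\pi}}{16}$

Start from the elementary integral
$$J(a) = \int_{-\infty}^{\infty} 3 e^{- a u^{2}} \, du = \frac{3 \sqrt{\pi}}{\sqrt{a}}.$$

Differentiating under the integral sign brings down a factor of $(-u^2)$:
$$\frac{dJ}{da} = \int_{-\infty}^{\infty} - 3 u^{2} e^{- a u^{2}} \, du = - \frac{3 \sqrt{\pi}}{2 a^{\frac{3}{2}}}.$$

Repeating $4$ times in total — each differentiation brings down another $(-u^2)$ — gives
$$\frac{d^{4}J}{da^{4}} = \int_{-\infty}^{\infty} 3 u^{8} e^{- a u^{2}} \, du = \frac{315 \sqrt{\pi}}{16 a^{\frac{9}{2}}},$$
and the integrand here is exactly the target integrand, so $I = \frac{315 \sqrt{\pi}}{16 a^{\frac{9}{2}}}$.

Setting $a = \frac{1}{3}$:
$$I = \frac{25515 \sqrt{3} \sqrt{\pi}}{16}.$$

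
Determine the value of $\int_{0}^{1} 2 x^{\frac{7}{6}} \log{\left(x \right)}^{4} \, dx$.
$\frac{373248}{371293}$

Start from the elementary integral
$$J(a) = \int_{0}^{1} 2 x^{a} \, dx = \frac{2}{a + 1}.$$

Differentiating under the integral sign brings down a factor of $\ln x$:
$$\frac{dJ}{da} = \int_{0}^{1} 2 x^{a} \log{\left(x \right)} \, dx = - \frac{2}{\left(a + 1\right)^{2}}.$$

Repeating $4$ times in total — each differentiation brings down another $\ln x$ — gives
$$\frac{d^{4}J}{da^{4}} = \int_{0}^{1} 2 x^{a} \log{\left(x \right)}^{4} \, dx = \frac{48}{\left(a + 1\right)^{5}},$$
and the integrand here is exactly the target integrand, so $I = \frac{48}{\left(a + 1\right)^{5}}$.

Setting $a = \frac{7}{6}$:
$$I = \frac{373248}{371293}.$$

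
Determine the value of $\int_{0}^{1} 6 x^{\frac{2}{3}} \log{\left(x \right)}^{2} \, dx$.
$\frac{324}{125}$

Consider the simpler parametrised integral
$$J(a) = \int_{0}^{1} 6 x^{a} \, dx = \frac{6}{a + 1}.$$

Differentiating under the integral sign brings down a factor of $\ln x$:
$$\frac{dJ}{da} = \int_{0}^{1} 6 x^{a} \log{\left(x \right)} \, dx = - \frac{6}{\left(a + 1\right)^{2}}.$$

Repeating twice in total — each differentiation brings down another $\ln x$ — gives
$$\frac{d^{2}J}{da^{2}} = \int_{0}^{1} 6 x^{a} \log{\left(x \right)}^{2} \, dx = \frac{12}{\left(a + 1\right)^{3}},$$
and the integrand here is exactly the target integrand, so $I = \frac{12}{\left(a + 1\right)^{3}}$.

Setting $a = \frac{2}{3}$:
$$I = \frac{324}{125}.$$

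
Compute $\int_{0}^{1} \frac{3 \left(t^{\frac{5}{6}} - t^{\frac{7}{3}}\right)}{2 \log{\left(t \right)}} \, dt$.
$\log{\left(\frac{11 \sqrt{55}}{200} \right)}$

Introduce a parameter $a$ in the exponent: let $I(a) = \int_{0}^{1} \frac{3 \left(- t^{\frac{7}{3}} + t^{a}\right)}{2 \log{\left(t \right)}} \, dt$.

Since $\dfrac{\partial}{\partial a}\,t^{a} = t^{a} \ln t$, the $\ln t$ in the denominator cancels and
$$\frac{dI}{da} = \int_{0}^{1} \frac{3}{2} t^{a} \, dt = \frac{3}{2} \left[\frac{t^{a+1}}{a+1}\right]_0^1 = \frac{3}{2 \left(a + 1\right)}.$$

Integrating with respect to $a$ gives $I(a) = \log{\left(\frac{3 \sqrt{30} \left(a + 1\right)^{\frac{3}{2}}}{100} \right)} + C$.

At $a = \frac{7}{3}$ the integrand is identically $0$, so $I(\frac{7}{3}) = 0$. The closed form gives $0$, hence $C = 0$.

Setting $a = \frac{5}{6}$:
$$I = \log{\left(\frac{11 \sqrt{55}}{200} \right)}.$$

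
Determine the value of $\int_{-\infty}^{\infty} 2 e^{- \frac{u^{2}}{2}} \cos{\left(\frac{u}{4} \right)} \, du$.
$\frac{2 \sqrt{2} \sqrt{\pi}}{e^{\frac{1}{32}}}$

Define $I(b) = \int_{-\infty}^{\infty} 2 e^{- \frac{u^{2}}{2}} \cos{\left(b u \right)} \, du$.

Differentiating under the integral sign,
$$I'(b) = \int_{-\infty}^{\infty} - 2 u e^{- \frac{u^{2}}{2}} \sin{\left(b u \right)} \, du.$$

Integrate $\int_{-\infty}^{\infty} u \sin(b u)\, e^{- \frac{u^{2}}{2}}\, du$ by parts with $w = \sin(b u)$ and $dv = u\, e^{- \frac{u^{2}}{2}}\, du$, giving $v = - e^{- \frac{u^{2}}{2}}$. The boundary term vanishes and
$$\int_{-\infty}^{\infty} u \sin(b u)\, e^{- \frac{u^{2}}{2}}\, du = b \int_{-\infty}^{\infty} \cos(b u)\, e^{- \frac{u^{2}}{2}}\, du,$$
so $I'(b) = - b\, I(b)$.

This is a separable first-order ODE; solving with the initial condition $I(0) = \int_{-\infty}^{\infty} 2 e^{- \frac{u^{2}}{2}}\,du = 2 \sqrt{2} \sqrt{\pi}$ gives
$$I(b) = 2 \sqrt{2} \sqrt{\pi} e^{- \frac{b^{2}}{2}}.$$

Setting $b = \frac{1}{4}$:
$$I = \frac{2 \sqrt{2} \sqrt{\pi}}{e^{\frac{1}{32}}}.$$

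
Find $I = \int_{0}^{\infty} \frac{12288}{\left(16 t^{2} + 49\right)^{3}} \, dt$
$\frac{576 \pi}{16807}$

Start from the standard arctangent integral
$$J(a) = \int_{0}^{\infty} \frac{3}{a^{2} + t^{2}} \, dt = \frac{3 \pi}{2 a}.$$

Differentiating under the integral sign with respect to $a$,
$$\frac{dJ}{da} = \int_{0}^{\infty} - \frac{6 a}{\left(a^{2} + t^{2}\right)^{2}} \, dt = - \frac{3 \pi}{2 a^{2}},$$
so $\int_{0}^{\infty} \frac{3}{\left(a^{2} + t^{2}\right)^{2}} \, dt = \frac{3 \pi}{4 a^{3}}$.

Repeating — each differentiation of $1/(t^2+a^2)^j$ produces $-2ja/(t^2+a^2)^{j+1}$ — and dividing through by $-2ja$ at each step yields, after $2$ differentiations in total,
$$\int_{0}^{\infty} \frac{3}{\left(a^{2} + t^{2}\right)^{3}} \, dt = \frac{9 \pi}{16 a^{5}}.$$

Setting $a = \frac{7}{4}$:
$$I = \frac{576 \pi}{16807}.$$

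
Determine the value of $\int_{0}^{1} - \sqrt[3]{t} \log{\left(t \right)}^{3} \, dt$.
$\frac{243}{128}$

Consider the simpler parametrised integral
$$J(a) = \int_{0}^{1} - t^{a} \, dt = - \frac{1}{a + 1}.$$

Differentiating under the integral sign brings down a factor of $\ln t$:
$$\frac{dJ}{da} = \int_{0}^{1} - t^{a} \log{\left(t \right)} \, dt = \frac{1}{\left(a + 1\right)^{2}}.$$

Repeating $3$ times in total — each differentiation brings down another $\ln t$ — gives
$$\frac{d^{3}J}{da^{3}} = \int_{0}^{1} - t^{a} \log{\left(t \right)}^{3} \, dt = \frac{6}{\left(a + 1\right)^{4}},$$
and the integrand here is exactly the target integrand, so $I = \frac{6}{\left(a + 1\right)^{4}}$.

Setting $a = \frac{1}{3}$:
$$I = \frac{243}{128}.$$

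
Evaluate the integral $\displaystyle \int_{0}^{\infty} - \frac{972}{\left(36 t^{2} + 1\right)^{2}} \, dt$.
$- \frac{81 \pi}{2}$

Start from the standard arctangent integral
$$J(a) = \int_{0}^{\infty} - \frac{3}{4 \left(a^{2} + t^{2}\right)} \, dt = - \frac{3 \pi}{8 a}.$$

Differentiating under the integral sign with respect to $a$,
$$\frac{dJ}{da} = \int_{0}^{\infty} \frac{3 a}{2 \left(a^{2} + t^{2}\right)^{2}} \, dt = \frac{3 \pi}{8 a^{2}},$$
so $\int_{0}^{\infty} - \frac{3}{4 \left(a^{2} + t^{2}\right)^{2}} \, dt = - \frac{3 \pi}{16 a^{3}}$.

Setting $a = \frac{1}{6}$:
$$I = - \frac{81 \pi}{2}.$$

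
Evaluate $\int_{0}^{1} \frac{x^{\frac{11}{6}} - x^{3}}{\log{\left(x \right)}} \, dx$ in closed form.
$- \log{\left(24 \right)} + \log{\left(17 \right)}$

Consider the one-parameter family: let $I(a) = \int_{0}^{1} \frac{x^{\frac{11}{6}} - x^{a}}{\log{\left(x \right)}} \, dx$.

Since $\dfrac{\partial}{\partial a}\,x^{a} = x^{a} \ln x$, the $\ln x$ in the denominator cancels and
$$\frac{dI}{da} = \int_{0}^{1} -1 x^{a} \, dx = -1 \left[\frac{x^{a+1}}{a+1}\right]_0^1 = - \frac{1}{a + 1}.$$

Integrating with respect to $a$ gives $I(a) = - \log{\left(\frac{6 a}{17} + \frac{6}{17} \right)} + C$.

At $a = \frac{11}{6}$ the integrand is identically $0$, so $I(\frac{11}{6}) = 0$. The closed form gives $0$, hence $C = 0$.

Setting $a = 3$:
$$I = - \log{\left(24 \right)} + \log{\left(17 \right)}.$$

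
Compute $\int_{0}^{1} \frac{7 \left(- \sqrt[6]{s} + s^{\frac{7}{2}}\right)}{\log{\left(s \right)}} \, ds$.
$\log{\left(\frac{10460353203}{823543} \right)}$

Introduce a parameter $a$ in the exponent: let $I(a) = \int_{0}^{1} \frac{7 \left(- \sqrt[6]{s} + s^{a}\right)}{\log{\left(s \right)}} \, ds$.

Since $\dfrac{\partial}{\partial a}\,s^{a} = s^{a} \ln s$, the $\ln s$ in the denominator cancels and
$$\frac{dI}{da} = \int_{0}^{1} 7 s^{a} \, ds = 7 \left[\frac{s^{a+1}}{a+1}\right]_0^1 = \frac{7}{a + 1}.$$

Integrating with respect to $a$ gives $I(a) = \log{\left(\frac{279936 \left(a + 1\right)^{7}}{823543} \right)} + C$.

At $a = \frac{1}{6}$ the integrand is identically $0$, so $I(\frac{1}{6}) = 0$. The closed form gives $0$, hence $C = 0$.

Setting $a = \frac{7}{2}$:
$$I = \log{\left(\frac{10460353203}{823543} \right)}.$$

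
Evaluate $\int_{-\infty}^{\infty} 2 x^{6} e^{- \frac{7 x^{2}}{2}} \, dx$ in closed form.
$\frac{30 \sqrt{14} \sqrt{\pi}}{2401}$

Begin with the known integral
$$J(a) = \int_{-\infty}^{\infty} 2 e^{- a x^{2}} \, dx = \frac{2 \sqrt{\pi}}{\sqrt{a}}.$$

Differentiating under the integral sign brings down a factor of $(-x^2)$:
$$\frac{dJ}{da} = \int_{-\infty}^{\infty} - 2 x^{2} e^{- a x^{2}} \, dx = - \frac{\sqrt{\pi}}{a^{\frac{3}{2}}}.$$

Repeating $3$ times in total — each differentiation brings down another $(-x^2)$ — gives
$$\frac{d^{3}J}{da^{3}} = \int_{-\infty}^{\infty} - 2 x^{6} e^{- a x^{2}} \, dx = - \frac{15 \sqrt{\pi}}{4 a^{\frac{7}{2}}},$$
and the integrand here is $(-1)^{3}$ times the target integrand, so $I = (-1)^{3}\,\frac{d^{3}J}{da^{3}} = \frac{15 \sqrt{\pi}}{4 a^{\frac{7}{2}}}$.

Setting $a = \frac{7}{2}$:
$$I = \frac{30 \sqrt{14} \sqrt{\pi}}{2401}.$$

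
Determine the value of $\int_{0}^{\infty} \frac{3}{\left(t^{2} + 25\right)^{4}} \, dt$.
$\frac{3 \pi}{500000}$

Recall the elementary integral
$$J(a) = \int_{0}^{\infty} \frac{3}{a^{2} + t^{2}} \, dt = \frac{3 \pi}{2 a}.$$

Differentiating under the integral sign with respect to $a$,
$$\frac{dJ}{da} = \int_{0}^{\infty} - \frac{6 a}{\left(a^{2} + t^{2}\right)^{2}} \, dt = - \frac{3 \pi}{2 a^{2}},$$
so $\int_{0}^{\infty} \frac{3}{\left(a^{2} + t^{2}\right)^{2}} \, dt = \frac{3 \pi}{4 a^{3}}$.

Repeating — each differentiation of $1/(t^2+a^2)^j$ produces $-2ja/(t^2+a^2)^{j+1}$ — and dividing through by $-2ja$ at each step yields, after $3$ differentiations in total,
$$\int_{0}^{\infty} \frac{3}{\left(a^{2} + t^{2}\right)^{4}} \, dt = \frac{15 \pi}{32 a^{7}}.$$

Setting $a = 5$:
$$I = \frac{3 \pi}{500000}.$$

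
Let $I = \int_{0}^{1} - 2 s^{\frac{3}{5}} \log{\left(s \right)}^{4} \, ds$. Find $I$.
$- \frac{9375}{2048}$

Consider the simpler parametrised integral
$$J(a) = \int_{0}^{1} - 2 s^{a} \, ds = - \frac{2}{a + 1}.$$

Differentiating under the integral sign brings down a factor of $\ln s$:
$$\frac{dJ}{da} = \int_{0}^{1} - 2 s^{a} \log{\left(s \right)} \, ds = \frac{2}{\left(a + 1\right)^{2}}.$$

Repeating $4$ times in total — each differentiation brings down another $\ln s$ — gives
$$\frac{d^{4}J}{da^{4}} = \int_{0}^{1} - 2 s^{a} \log{\left(s \right)}^{4} \, ds = - \frac{48}{\left(a + 1\right)^{5}},$$
and the integrand here is exactly the target integrand, so $I = - \frac{48}{\left(a + 1\right)^{5}}$.

Setting $a = \frac{3}{5}$:
$$I = - \frac{9375}{2048}.$$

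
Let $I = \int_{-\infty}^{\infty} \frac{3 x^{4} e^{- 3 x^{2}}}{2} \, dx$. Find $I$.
$\frac{\sqrt{3} \sqrt{\pi}}{24}$

Start from the elementary integral
$$J(a) = \int_{-\infty}^{\infty} \frac{3 e^{- a x^{2}}}{2} \, dx = \frac{3 \sqrt{\pi}}{2 \sqrt{a}}.$$

Differentiating under the integral sign brings down a factor of $(-x^2)$:
$$\frac{dJ}{da} = \int_{-\infty}^{\infty} - \frac{3 x^{2} e^{- a x^{2}}}{2} \, dx = - \frac{3 \sqrt{\pi}}{4 a^{\frac{3}{2}}}.$$

Repeating twice in total — each differentiation brings down another $(-x^2)$ — gives
$$\frac{d^{2}J}{da^{2}} = \int_{-\infty}^{\infty} \frac{3 x^{4} e^{- a x^{2}}}{2} \, dx = \frac{9 \sqrt{\pi}}{8 a^{\frac{5}{2}}},$$
and the integrand here is exactly the target integrand, so $I = \frac{9 \sqrt{\pi}}{8 a^{\frac{5}{2}}}$.

Setting $a = 3$:
$$I = \frac{\sqrt{3} \sqrt{\pi}}{24}.$$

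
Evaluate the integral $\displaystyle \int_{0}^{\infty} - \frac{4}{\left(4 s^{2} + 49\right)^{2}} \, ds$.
$- \frac{\pi}{686}$

Recall the elementary integral
$$J(a) = \int_{0}^{\infty} - \frac{1}{4 \left(a^{2} + s^{2}\right)} \, ds = - \frac{\pi}{8 a}.$$

Differentiating under the integral sign with respect to $a$,
$$\frac{dJ}{da} = \int_{0}^{\infty} \frac{a}{2 \left(a^{2} + s^{2}\right)^{2}} \, ds = \frac{\pi}{8 a^{2}},$$
so $\int_{0}^{\infty} - \frac{1}{4 \left(a^{2} + s^{2}\right)^{2}} \, ds = - \frac{\pi}{16 a^{3}}$.

Setting $a = \frac{7}{2}$:
$$I = - \frac{\pi}{686}.$$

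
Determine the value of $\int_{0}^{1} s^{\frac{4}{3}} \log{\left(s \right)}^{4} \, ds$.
$\frac{5832}{16807}$

Start from the elementary integral
$$J(a) = \int_{0}^{1} s^{a} \, ds = \frac{1}{a + 1}.$$

Differentiating under the integral sign brings down a factor of $\ln s$:
$$\frac{dJ}{da} = \int_{0}^{1} s^{a} \log{\left(s \right)} \, ds = - \frac{1}{\left(a + 1\right)^{2}}.$$

Repeating $4$ times in total — each differentiation brings down another $\ln s$ — gives
$$\frac{d^{4}J}{da^{4}} = \int_{0}^{1} s^{a} \log{\left(s \right)}^{4} \, ds = \frac{24}{\left(a + 1\right)^{5}},$$
and the integrand here is exactly the target integrand, so $I = \frac{24}{\left(a + 1\right)^{5}}$.

Setting $a = \frac{4}{3}$:
$$I = \frac{5832}{16807}.$$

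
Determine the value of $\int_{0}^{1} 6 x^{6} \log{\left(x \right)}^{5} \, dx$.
$- \frac{720}{117649}$

Consider the simpler parametrised integral
$$J(a) = \int_{0}^{1} 6 x^{a} \, dx = \frac{6}{a + 1}.$$

Differentiating under the integral sign brings down a factor of $\ln x$:
$$\frac{dJ}{da} = \int_{0}^{1} 6 x^{a} \log{\left(x \right)} \, dx = - \frac{6}{\left(a + 1\right)^{2}}.$$

Repeating $5$ times in total — each differentiation brings down another $\ln x$ — gives
$$\frac{d^{5}J}{da^{5}} = \int_{0}^{1} 6 x^{a} \log{\left(x \right)}^{5} \, dx = - \frac{720}{\left(a + 1\right)^{6}},$$
and the integrand here is exactly the target integrand, so $I = - \frac{720}{\left(a + 1\right)^{6}}$.

Setting $a = 6$:
$$I = - \frac{720}{117649}.$$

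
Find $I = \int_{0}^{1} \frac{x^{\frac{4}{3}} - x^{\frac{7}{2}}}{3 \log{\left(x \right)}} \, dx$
$\log{\left(\frac{\sqrt[3]{14}}{3} \right)}$

Introduce a parameter $a$ in the exponent: let $I(a) = \int_{0}^{1} \frac{x^{\frac{4}{3}} - x^{a}}{3 \log{\left(x \right)}} \, dx$.

Since $\dfrac{\partial}{\partial a}\,x^{a} = x^{a} \ln x$, the $\ln x$ in the denominator cancels and
$$\frac{dI}{da} = \int_{0}^{1} - \frac{1}{3} x^{a} \, dx = - \frac{1}{3} \left[\frac{x^{a+1}}{a+1}\right]_0^1 = - \frac{1}{3 a + 3}.$$

Integrating with respect to $a$ gives $I(a) = - \frac{\log{\left(a + 1 \right)}}{3} - \frac{\log{\left(3 \right)}}{3} + \frac{\log{\left(7 \right)}}{3} + C$.

At $a = \frac{4}{3}$ the integrand is identically $0$, so $I(\frac{4}{3}) = 0$. The closed form gives $0$, hence $C = 0$.

Setting $a = \frac{7}{2}$:
$$I = \log{\left(\frac{\sqrt[3]{14}}{3} \right)}.$$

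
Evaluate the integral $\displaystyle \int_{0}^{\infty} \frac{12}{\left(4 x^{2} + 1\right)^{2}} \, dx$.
$\frac{3 \pi}{2}$

Recall the elementary integral
$$J(a) = \int_{0}^{\infty} \frac{3}{4 \left(a^{2} + x^{2}\right)} \, dx = \frac{3 \pi}{8 a}.$$

Differentiating under the integral sign with respect to $a$,
$$\frac{dJ}{da} = \int_{0}^{\infty} - \frac{3 a}{2 \left(a^{2} + x^{2}\right)^{2}} \, dx = - \frac{3 \pi}{8 a^{2}},$$
so $\int_{0}^{\infty} \frac{3}{4 \left(a^{2} + x^{2}\right)^{2}} \, dx = \frac{3 \pi}{16 a^{3}}$.

Setting $a = \frac{1}{2}$:
$$I = \frac{3 \pi}{2}.$$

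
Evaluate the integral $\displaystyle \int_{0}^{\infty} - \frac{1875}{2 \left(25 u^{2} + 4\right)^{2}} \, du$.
$- \frac{375 \pi}{64}$

Recall the elementary integral
$$J(a) = \int_{0}^{\infty} - \frac{3}{2 \left(a^{2} + u^{2}\right)} \, du = - \frac{3 \pi}{4 a}.$$

Differentiating under the integral sign with respect to $a$,
$$\frac{dJ}{da} = \int_{0}^{\infty} \frac{3 a}{\left(a^{2} + u^{2}\right)^{2}} \, du = \frac{3 \pi}{4 a^{2}},$$
so $\int_{0}^{\infty} - \frac{3}{2 \left(a^{2} + u^{2}\right)^{2}} \, du = - \frac{3 \pi}{8 a^{3}}$.

Setting $a = \frac{2}{5}$:
$$I = - \frac{375 \pi}{64}.$$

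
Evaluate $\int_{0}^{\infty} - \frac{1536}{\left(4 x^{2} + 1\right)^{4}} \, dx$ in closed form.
$- 120 \pi$

Begin with the known result
$$J(a) = \int_{0}^{\infty} - \frac{6}{a^{2} + x^{2}} \, dx = - \frac{3 \pi}{a}.$$

Differentiating under the integral sign with respect to $a$,
$$\frac{dJ}{da} = \int_{0}^{\infty} \frac{12 a}{\left(a^{2} + x^{2}\right)^{2}} \, dx = \frac{3 \pi}{a^{2}},$$
so $\int_{0}^{\infty} - \frac{6}{\left(a^{2} + x^{2}\right)^{2}} \, dx = - \frac{3 \pi}{2 a^{3}}$.

Repeating — each differentiation of $1/(x^2+a^2)^j$ produces $-2ja/(x^2+a^2)^{j+1}$ — and dividing through by $-2ja$ at each step yields, after $3$ differentiations in total,
$$\int_{0}^{\infty} - \frac{6}{\left(a^{2} + x^{2}\right)^{4}} \, dx = - \frac{15 \pi}{16 a^{7}}.$$

Setting $a = \frac{1}{2}$:
$$I = - 120 \pi.$$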